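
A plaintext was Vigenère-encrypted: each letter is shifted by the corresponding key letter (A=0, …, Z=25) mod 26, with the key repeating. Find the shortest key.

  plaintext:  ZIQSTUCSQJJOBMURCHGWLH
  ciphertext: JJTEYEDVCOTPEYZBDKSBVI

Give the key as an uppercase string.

KBDMF

  i= 0: J-Z = 10 → K
  i= 1: J-I =  1 → B
  i= 2: T-Q =  3 → D
  i= 3: E-S = 12 → M
  i= 4: Y-T =  5 → F
  i= 5: E-U = 10 → K
  i= 6: D-C =  1 → B
  i= 7: V-S =  3 → D
  i= 8: C-Q = 12 → M
  i= 9: O-J =  5 → F
  i=10: T-J = 10 → K
  i=11: P-O =  1 → B
  i=12: E-B =  3 → D
  i=13: Y-M = 12 → M
  i=14: Z-U =  5 → F
  i=15: B-R = 10 → K
  i=16: D-C =  1 → B
  i=17: K-H =  3 → D
  i=18: S-G = 12 → M
  i=19: B-W =  5 → F
  i=20: V-L = 10 → K
  i=21: I-H =  1 → B
  shifts repeat with period 5: KBDMF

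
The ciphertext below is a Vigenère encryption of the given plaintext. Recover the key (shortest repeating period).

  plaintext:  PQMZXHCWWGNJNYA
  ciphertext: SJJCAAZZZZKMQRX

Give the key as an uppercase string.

  i= 0: S-P =  3 → D
  i= 1: J-Q = 19 → T
  i= 2: J-M = 23 → X
  i= 3: C-Z =  3 → D
  i= 4: A-X =  3 → D
  i= 5: A-H = 19 → T
  i= 6: Z-C = 23 → X
  i= 7: Z-W =  3 → D
  i= 8: Z-W =  3 → D
  i= 9: Z-G = 19 → T
  i=10: K-N = 23 → X
  i=11: M-J =  3 → D
  i=12: Q-N =  3 → D
  i=13: R-Y = 19 → T
  i=14: X-A = 23 → X
  shifts repeat with period 4: DTXD

DTXD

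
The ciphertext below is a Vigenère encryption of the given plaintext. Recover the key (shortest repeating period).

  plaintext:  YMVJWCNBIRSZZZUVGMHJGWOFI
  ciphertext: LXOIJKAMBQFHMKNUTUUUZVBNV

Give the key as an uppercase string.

  i= 0: L-Y = 13 → N
  i= 1: X-M = 11 → L
  i= 2: O-V = 19 → T
  i= 3: I-J = 25 → Z
  i= 4: J-W = 13 → N
  i= 5: K-C =  8 → I
  i= 6: A-N = 13 → N
  i= 7: M-B = 11 → L
  i= 8: B-I = 19 → T
  i= 9: Q-R = 25 → Z
  i=10: F-S = 13 → N
  i=11: H-Z =  8 → I
  i=12: M-Z = 13 → N
  i=13: K-Z = 11 → L
  i=14: N-U = 19 → T
  i=15: U-V = 25 → Z
  i=16: T-G = 13 → N
  i=17: U-M =  8 → I
  i=18: U-H = 13 → N
  i=19: U-J = 11 → L
  i=20: Z-G = 19 → T
  i=21: V-W = 25 → Z
  i=22: B-O = 13 → N
  i=23: N-F =  8 → I
  i=24: V-I = 13 → N
  shifts repeat with period 6: NLTZNI

NLTZNI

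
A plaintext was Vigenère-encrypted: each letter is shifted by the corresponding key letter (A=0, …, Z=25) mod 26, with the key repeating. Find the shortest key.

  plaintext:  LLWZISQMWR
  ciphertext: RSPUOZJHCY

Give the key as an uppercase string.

GHTV

  i= 0: R-L =  6 → G
  i= 1: S-L =  7 → H
  i= 2: P-W = 19 → T
  i= 3: U-Z = 21 → V
  i= 4: O-I =  6 → G
  i= 5: Z-S =  7 → H
  i= 6: J-Q = 19 → T
  i= 7: H-M = 21 → V
  i= 8: C-W =  6 → G
  i= 9: Y-R =  7 → H
  shifts repeat with period 4: GHTV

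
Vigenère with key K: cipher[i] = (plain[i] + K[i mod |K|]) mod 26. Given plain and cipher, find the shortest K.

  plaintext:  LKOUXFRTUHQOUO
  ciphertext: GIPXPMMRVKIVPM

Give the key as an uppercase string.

VYBDSH

  i= 0: G-L = 21 → V
  i= 1: I-K = 24 → Y
  i= 2: P-O =  1 → B
  i= 3: X-U =  3 → D
  i= 4: P-X = 18 → S
  i= 5: M-F =  7 → H
  i= 6: M-R = 21 → V
  i= 7: R-T = 24 → Y
  i= 8: V-U =  1 → B
  i= 9: K-H =  3 → D
  i=10: I-Q = 18 → S
  i=11: V-O =  7 → H
  i=12: P-U = 21 → V
  i=13: M-O = 24 → Y
  shifts repeat with period 6: VYBDSH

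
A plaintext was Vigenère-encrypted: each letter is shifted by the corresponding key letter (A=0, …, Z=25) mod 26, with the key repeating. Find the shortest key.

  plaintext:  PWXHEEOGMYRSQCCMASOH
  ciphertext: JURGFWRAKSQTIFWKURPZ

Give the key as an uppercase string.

UYUZBSD

  i= 0: J-P = 20 → U
  i= 1: U-W = 24 → Y
  i= 2: R-X = 20 → U
  i= 3: G-H = 25 → Z
  i= 4: F-E =  1 → B
  i= 5: W-E = 18 → S
  i= 6: R-O =  3 → D
  i= 7: A-G = 20 → U
  i= 8: K-M = 24 → Y
  i= 9: S-Y = 20 → U
  i=10: Q-R = 25 → Z
  i=11: T-S =  1 → B
  i=12: I-Q = 18 → S
  i=13: F-C =  3 → D
  i=14: W-C = 20 → U
  i=15: K-M = 24 → Y
  i=16: U-A = 20 → U
  i=17: R-S = 25 → Z
  i=18: P-O =  1 → B
  i=19: Z-H = 18 → S
  shifts repeat with period 7: UYUZBSD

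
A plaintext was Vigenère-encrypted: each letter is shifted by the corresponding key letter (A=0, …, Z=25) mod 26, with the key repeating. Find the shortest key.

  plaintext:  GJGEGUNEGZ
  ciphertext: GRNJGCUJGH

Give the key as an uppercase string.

AIHF

  i= 0: G-G =  0 → A
  i= 1: R-J =  8 → I
  i= 2: N-G =  7 → H
  i= 3: J-E =  5 → F
  i= 4: G-G =  0 → A
  i= 5: C-U =  8 → I
  i= 6: U-N =  7 → H
  i= 7: J-E =  5 → F
  i= 8: G-G =  0 → A
  i= 9: H-Z =  8 → I
  shifts repeat with period 4: AIHF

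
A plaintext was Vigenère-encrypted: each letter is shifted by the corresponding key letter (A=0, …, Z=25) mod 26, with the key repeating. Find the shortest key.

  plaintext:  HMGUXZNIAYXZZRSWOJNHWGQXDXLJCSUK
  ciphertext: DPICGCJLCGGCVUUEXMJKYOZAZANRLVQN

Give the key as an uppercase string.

WDCIJD

  i= 0: D-H = 22 → W
  i= 1: P-M =  3 → D
  i= 2: I-G =  2 → C
  i= 3: C-U =  8 → I
  i= 4: G-X =  9 → J
  i= 5: C-Z =  3 → D
  i= 6: J-N = 22 → W
  i= 7: L-I =  3 → D
  i= 8: C-A =  2 → C
  i= 9: G-Y =  8 → I
  i=10: G-X =  9 → J
  i=11: C-Z =  3 → D
  i=12: V-Z = 22 → W
  i=13: U-R =  3 → D
  i=14: U-S =  2 → C
  i=15: E-W =  8 → I
  i=16: X-O =  9 → J
  i=17: M-J =  3 → D
  i=18: J-N = 22 → W
  i=19: K-H =  3 → D
  i=20: Y-W =  2 → C
  i=21: O-G =  8 → I
  i=22: Z-Q =  9 → J
  i=23: A-X =  3 → D
  i=24: Z-D = 22 → W
  i=25: A-X =  3 → D
  i=26: N-L =  2 → C
  i=27: R-J =  8 → I
  i=28: L-C =  9 → J
  i=29: V-S =  3 → D
  i=30: Q-U = 22 → W
  i=31: N-K =  3 → D
  shifts repeat with period 6: WDCIJD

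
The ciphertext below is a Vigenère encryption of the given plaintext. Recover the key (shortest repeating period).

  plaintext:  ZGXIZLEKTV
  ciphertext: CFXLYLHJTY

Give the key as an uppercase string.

DZA

  i= 0: C-Z =  3 → D
  i= 1: F-G = 25 → Z
  i= 2: X-X =  0 → A
  i= 3: L-I =  3 → D
  i= 4: Y-Z = 25 → Z
  i= 5: L-L =  0 → A
  i= 6: H-E =  3 → D
  i= 7: J-K = 25 → Z
  i= 8: T-T =  0 → A
  i= 9: Y-V =  3 → D
  shifts repeat with period 3: DZA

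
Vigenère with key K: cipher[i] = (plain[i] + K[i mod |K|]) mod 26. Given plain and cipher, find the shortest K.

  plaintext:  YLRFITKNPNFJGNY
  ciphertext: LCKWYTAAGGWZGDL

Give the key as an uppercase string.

NRTRQAQ

  i= 0: L-Y = 13 → N
  i= 1: C-L = 17 → R
  i= 2: K-R = 19 → T
  i= 3: W-F = 17 → R
  i= 4: Y-I = 16 → Q
  i= 5: T-T =  0 → A
  i= 6: A-K = 16 → Q
  i= 7: A-N = 13 → N
  i= 8: G-P = 17 → R
  i= 9: G-N = 19 → T
  i=10: W-F = 17 → R
  i=11: Z-J = 16 → Q
  i=12: G-G =  0 → A
  i=13: D-N = 16 → Q
  i=14: L-Y = 13 → N
  shifts repeat with period 7: NRTRQAQ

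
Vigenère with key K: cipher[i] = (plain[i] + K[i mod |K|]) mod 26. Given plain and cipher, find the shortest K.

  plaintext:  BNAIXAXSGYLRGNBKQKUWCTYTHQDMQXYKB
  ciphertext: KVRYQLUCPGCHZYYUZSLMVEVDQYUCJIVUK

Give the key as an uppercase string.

  i= 0: K-B =  9 → J
  i= 1: V-N =  8 → I
  i= 2: R-A = 17 → R
  i= 3: Y-I = 16 → Q
  i= 4: Q-X = 19 → T
  i= 5: L-A = 11 → L
  i= 6: U-X = 23 → X
  i= 7: C-S = 10 → K
  i= 8: P-G =  9 → J
  i= 9: G-Y =  8 → I
  i=10: C-L = 17 → R
  i=11: H-R = 16 → Q
  i=12: Z-G = 19 → T
  i=13: Y-N = 11 → L
  i=14: Y-B = 23 → X
  i=15: U-K = 10 → K
  i=16: Z-Q =  9 → J
  i=17: S-K =  8 → I
  i=18: L-U = 17 → R
  i=19: M-W = 16 → Q
  i=20: V-C = 19 → T
  i=21: E-T = 11 → L
  i=22: V-Y = 23 → X
  i=23: D-T = 10 → K
  i=24: Q-H =  9 → J
  i=25: Y-Q =  8 → I
  i=26: U-D = 17 → R
  i=27: C-M = 16 → Q
  i=28: J-Q = 19 → T
  i=29: I-X = 11 → L
  i=30: V-Y = 23 → X
  i=31: U-K = 10 → K
  i=32: K-B =  9 → J
  shifts repeat with period 8: JIRQTLXK

JIRQTLXK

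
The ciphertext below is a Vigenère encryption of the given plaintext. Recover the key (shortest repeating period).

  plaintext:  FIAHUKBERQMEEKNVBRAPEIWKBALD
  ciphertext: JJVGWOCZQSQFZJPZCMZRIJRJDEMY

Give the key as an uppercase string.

  i= 0: J-F =  4 → E
  i= 1: J-I =  1 → B
  i= 2: V-A = 21 → V
  i= 3: G-H = 25 → Z
  i= 4: W-U =  2 → C
  i= 5: O-K =  4 → E
  i= 6: C-B =  1 → B
  i= 7: Z-E = 21 → V
  i= 8: Q-R = 25 → Z
  i= 9: S-Q =  2 → C
  i=10: Q-M =  4 → E
  i=11: F-E =  1 → B
  i=12: Z-E = 21 → V
  i=13: J-K = 25 → Z
  i=14: P-N =  2 → C
  i=15: Z-V =  4 → E
  i=16: C-B =  1 → B
  i=17: M-R = 21 → V
  i=18: Z-A = 25 → Z
  i=19: R-P =  2 → C
  i=20: I-E =  4 → E
  i=21: J-I =  1 → B
  i=22: R-W = 21 → V
  i=23: J-K = 25 → Z
  i=24: D-B =  2 → C
  i=25: E-A =  4 → E
  i=26: M-L =  1 → B
  i=27: Y-D = 21 → V
  shifts repeat with period 5: EBVZC

EBVZC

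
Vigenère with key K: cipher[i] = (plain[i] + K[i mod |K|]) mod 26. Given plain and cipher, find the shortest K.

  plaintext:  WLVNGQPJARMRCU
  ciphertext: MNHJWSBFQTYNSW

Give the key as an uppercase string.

  i= 0: M-W = 16 → Q
  i= 1: N-L =  2 → C
  i= 2: H-V = 12 → M
  i= 3: J-N = 22 → W
  i= 4: W-G = 16 → Q
  i= 5: S-Q =  2 → C
  i= 6: B-P = 12 → M
  i= 7: F-J = 22 → W
  i= 8: Q-A = 16 → Q
  i= 9: T-R =  2 → C
  i=10: Y-M = 12 → M
  i=11: N-R = 22 → W
  i=12: S-C = 16 → Q
  i=13: W-U =  2 → C
  shifts repeat with period 4: QCMW

QCMW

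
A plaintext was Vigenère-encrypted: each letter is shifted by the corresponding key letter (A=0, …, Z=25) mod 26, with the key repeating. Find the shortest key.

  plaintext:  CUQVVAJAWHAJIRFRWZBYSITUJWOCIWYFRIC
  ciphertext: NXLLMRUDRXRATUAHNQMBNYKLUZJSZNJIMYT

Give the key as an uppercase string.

  i= 0: N-C = 11 → L
  i= 1: X-U =  3 → D
  i= 2: L-Q = 21 → V
  i= 3: L-V = 16 → Q
  i= 4: M-V = 17 → R
  i= 5: R-A = 17 → R
  i= 6: U-J = 11 → L
  i= 7: D-A =  3 → D
  i= 8: R-W = 21 → V
  i= 9: X-H = 16 → Q
  i=10: R-A = 17 → R
  i=11: A-J = 17 → R
  i=12: T-I = 11 → L
  i=13: U-R =  3 → D
  i=14: A-F = 21 → V
  i=15: H-R = 16 → Q
  i=16: N-W = 17 → R
  i=17: Q-Z = 17 → R
  i=18: M-B = 11 → L
  i=19: B-Y =  3 → D
  i=20: N-S = 21 → V
  i=21: Y-I = 16 → Q
  i=22: K-T = 17 → R
  i=23: L-U = 17 → R
  i=24: U-J = 11 → L
  i=25: Z-W =  3 → D
  i=26: J-O = 21 → V
  i=27: S-C = 16 → Q
  i=28: Z-I = 17 → R
  i=29: N-W = 17 → R
  i=30: J-Y = 11 → L
  i=31: I-F =  3 → D
  i=32: M-R = 21 → V
  i=33: Y-I = 16 → Q
  i=34: T-C = 17 → R
  shifts repeat with period 6: LDVQRR

LDVQRR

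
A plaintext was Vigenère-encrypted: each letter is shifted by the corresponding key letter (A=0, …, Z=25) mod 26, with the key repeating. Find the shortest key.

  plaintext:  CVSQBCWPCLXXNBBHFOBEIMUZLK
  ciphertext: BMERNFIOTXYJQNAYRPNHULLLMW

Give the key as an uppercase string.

ZRMBMDM

  i= 0: B-C = 25 → Z
  i= 1: M-V = 17 → R
  i= 2: E-S = 12 → M
  i= 3: R-Q =  1 → B
  i= 4: N-B = 12 → M
  i= 5: F-C =  3 → D
  i= 6: I-W = 12 → M
  i= 7: O-P = 25 → Z
  i= 8: T-C = 17 → R
  i= 9: X-L = 12 → M
  i=10: Y-X =  1 → B
  i=11: J-X = 12 → M
  i=12: Q-N =  3 → D
  i=13: N-B = 12 → M
  i=14: A-B = 25 → Z
  i=15: Y-H = 17 → R
  i=16: R-F = 12 → M
  i=17: P-O =  1 → B
  i=18: N-B = 12 → M
  i=19: H-E =  3 → D
  i=20: U-I = 12 → M
  i=21: L-M = 25 → Z
  i=22: L-U = 17 → R
  i=23: L-Z = 12 → M
  i=24: M-L =  1 → B
  i=25: W-K = 12 → M
  shifts repeat with period 7: ZRMBMDM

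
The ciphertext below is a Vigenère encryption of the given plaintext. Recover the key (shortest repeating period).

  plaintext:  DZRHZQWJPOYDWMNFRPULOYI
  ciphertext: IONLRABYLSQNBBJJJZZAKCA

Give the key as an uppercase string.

  i= 0: I-D =  5 → F
  i= 1: O-Z = 15 → P
  i= 2: N-R = 22 → W
  i= 3: L-H =  4 → E
  i= 4: R-Z = 18 → S
  i= 5: A-Q = 10 → K
  i= 6: B-W =  5 → F
  i= 7: Y-J = 15 → P
  i= 8: L-P = 22 → W
  i= 9: S-O =  4 → E
  i=10: Q-Y = 18 → S
  i=11: N-D = 10 → K
  i=12: B-W =  5 → F
  i=13: B-M = 15 → P
  i=14: J-N = 22 → W
  i=15: J-F =  4 → E
  i=16: J-R = 18 → S
  i=17: Z-P = 10 → K
  i=18: Z-U =  5 → F
  i=19: A-L = 15 → P
  i=20: K-O = 22 → W
  i=21: C-Y =  4 → E
  i=22: A-I = 18 → S
  shifts repeat with period 6: FPWESK

FPWESK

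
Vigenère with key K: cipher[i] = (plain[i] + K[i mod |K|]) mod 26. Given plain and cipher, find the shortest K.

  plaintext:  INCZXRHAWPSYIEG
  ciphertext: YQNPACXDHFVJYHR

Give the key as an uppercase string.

  i= 0: Y-I = 16 → Q
  i= 1: Q-N =  3 → D
  i= 2: N-C = 11 → L
  i= 3: P-Z = 16 → Q
  i= 4: A-X =  3 → D
  i= 5: C-R = 11 → L
  i= 6: X-H = 16 → Q
  i= 7: D-A =  3 → D
  i= 8: H-W = 11 → L
  i= 9: F-P = 16 → Q
  i=10: V-S =  3 → D
  i=11: J-Y = 11 → L
  i=12: Y-I = 16 → Q
  i=13: H-E =  3 → D
  i=14: R-G = 11 → L
  shifts repeat with period 3: QDL

QDL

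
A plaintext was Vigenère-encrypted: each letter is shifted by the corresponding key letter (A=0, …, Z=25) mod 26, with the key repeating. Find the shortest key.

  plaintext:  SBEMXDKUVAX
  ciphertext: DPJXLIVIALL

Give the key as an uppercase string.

  i= 0: D-S = 11 → L
  i= 1: P-B = 14 → O
  i= 2: J-E =  5 → F
  i= 3: X-M = 11 → L
  i= 4: L-X = 14 → O
  i= 5: I-D =  5 → F
  i= 6: V-K = 11 → L
  i= 7: I-U = 14 → O
  i= 8: A-V =  5 → F
  i= 9: L-A = 11 → L
  i=10: L-X = 14 → O
  shifts repeat with period 3: LOF

LOF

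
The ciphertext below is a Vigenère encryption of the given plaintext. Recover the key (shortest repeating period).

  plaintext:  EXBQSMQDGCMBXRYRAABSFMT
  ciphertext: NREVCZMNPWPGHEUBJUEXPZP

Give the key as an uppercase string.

  i= 0: N-E =  9 → J
  i= 1: R-X = 20 → U
  i= 2: E-B =  3 → D
  i= 3: V-Q =  5 → F
  i= 4: C-S = 10 → K
  i= 5: Z-M = 13 → N
  i= 6: M-Q = 22 → W
  i= 7: N-D = 10 → K
  i= 8: P-G =  9 → J
  i= 9: W-C = 20 → U
  i=10: P-M =  3 → D
  i=11: G-B =  5 → F
  i=12: H-X = 10 → K
  i=13: E-R = 13 → N
  i=14: U-Y = 22 → W
  i=15: B-R = 10 → K
  i=16: J-A =  9 → J
  i=17: U-A = 20 → U
  i=18: E-B =  3 → D
  i=19: X-S =  5 → F
  i=20: P-F = 10 → K
  i=21: Z-M = 13 → N
  i=22: P-T = 22 → W
  shifts repeat with period 8: JUDFKNWK

JUDFKNWK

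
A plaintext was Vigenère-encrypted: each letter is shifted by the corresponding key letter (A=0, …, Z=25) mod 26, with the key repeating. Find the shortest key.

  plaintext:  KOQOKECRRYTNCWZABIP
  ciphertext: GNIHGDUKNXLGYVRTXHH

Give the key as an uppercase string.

  i= 0: G-K = 22 → W
  i= 1: N-O = 25 → Z
  i= 2: I-Q = 18 → S
  i= 3: H-O = 19 → T
  i= 4: G-K = 22 → W
  i= 5: D-E = 25 → Z
  i= 6: U-C = 18 → S
  i= 7: K-R = 19 → T
  i= 8: N-R = 22 → W
  i= 9: X-Y = 25 → Z
  i=10: L-T = 18 → S
  i=11: G-N = 19 → T
  i=12: Y-C = 22 → W
  i=13: V-W = 25 → Z
  i=14: R-Z = 18 → S
  i=15: T-A = 19 → T
  i=16: X-B = 22 → W
  i=17: H-I = 25 → Z
  i=18: H-P = 18 → S
  shifts repeat with period 4: WZST

WZST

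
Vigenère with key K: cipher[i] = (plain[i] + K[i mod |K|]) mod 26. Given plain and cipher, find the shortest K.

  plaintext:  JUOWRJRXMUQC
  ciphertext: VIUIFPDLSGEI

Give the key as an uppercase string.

  i= 0: V-J = 12 → M
  i= 1: I-U = 14 → O
  i= 2: U-O =  6 → G
  i= 3: I-W = 12 → M
  i= 4: F-R = 14 → O
  i= 5: P-J =  6 → G
  i= 6: D-R = 12 → M
  i= 7: L-X = 14 → O
  i= 8: S-M =  6 → G
  i= 9: G-U = 12 → M
  i=10: E-Q = 14 → O
  i=11: I-C =  6 → G
  shifts repeat with period 3: MOG

MOG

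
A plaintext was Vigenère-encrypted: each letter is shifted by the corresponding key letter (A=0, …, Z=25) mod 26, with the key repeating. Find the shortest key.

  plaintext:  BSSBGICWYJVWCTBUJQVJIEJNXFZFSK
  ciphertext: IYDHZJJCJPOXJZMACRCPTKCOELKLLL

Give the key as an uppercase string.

HGLGTB

  i= 0: I-B =  7 → H
  i= 1: Y-S =  6 → G
  i= 2: D-S = 11 → L
  i= 3: H-B =  6 → G
  i= 4: Z-G = 19 → T
  i= 5: J-I =  1 → B
  i= 6: J-C =  7 → H
  i= 7: C-W =  6 → G
  i= 8: J-Y = 11 → L
  i= 9: P-J =  6 → G
  i=10: O-V = 19 → T
  i=11: X-W =  1 → B
  i=12: J-C =  7 → H
  i=13: Z-T =  6 → G
  i=14: M-B = 11 → L
  i=15: A-U =  6 → G
  i=16: C-J = 19 → T
  i=17: R-Q =  1 → B
  i=18: C-V =  7 → H
  i=19: P-J =  6 → G
  i=20: T-I = 11 → L
  i=21: K-E =  6 → G
  i=22: C-J = 19 → T
  i=23: O-N =  1 → B
  i=24: E-X =  7 → H
  i=25: L-F =  6 → G
  i=26: K-Z = 11 → L
  i=27: L-F =  6 → G
  i=28: L-S = 19 → T
  i=29: L-K =  1 → B
  shifts repeat with period 6: HGLGTB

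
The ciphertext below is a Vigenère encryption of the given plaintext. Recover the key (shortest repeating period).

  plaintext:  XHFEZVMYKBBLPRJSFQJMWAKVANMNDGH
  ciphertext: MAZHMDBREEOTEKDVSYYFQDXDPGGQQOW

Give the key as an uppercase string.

PTUDNI

  i= 0: M-X = 15 → P
  i= 1: A-H = 19 → T
  i= 2: Z-F = 20 → U
  i= 3: H-E =  3 → D
  i= 4: M-Z = 13 → N
  i= 5: D-V =  8 → I
  i= 6: B-M = 15 → P
  i= 7: R-Y = 19 → T
  i= 8: E-K = 20 → U
  i= 9: E-B =  3 → D
  i=10: O-B = 13 → N
  i=11: T-L =  8 → I
  i=12: E-P = 15 → P
  i=13: K-R = 19 → T
  i=14: D-J = 20 → U
  i=15: V-S =  3 → D
  i=16: S-F = 13 → N
  i=17: Y-Q =  8 → I
  i=18: Y-J = 15 → P
  i=19: F-M = 19 → T
  i=20: Q-W = 20 → U
  i=21: D-A =  3 → D
  i=22: X-K = 13 → N
  i=23: D-V =  8 → I
  i=24: P-A = 15 → P
  i=25: G-N = 19 → T
  i=26: G-M = 20 → U
  i=27: Q-N =  3 → D
  i=28: Q-D = 13 → N
  i=29: O-G =  8 → I
  i=30: W-H = 15 → P
  shifts repeat with period 6: PTUDNI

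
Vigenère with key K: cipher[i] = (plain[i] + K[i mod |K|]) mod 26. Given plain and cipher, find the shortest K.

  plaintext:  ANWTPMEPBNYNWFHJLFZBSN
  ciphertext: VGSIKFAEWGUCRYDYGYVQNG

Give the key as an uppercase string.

VTWP

  i= 0: V-A = 21 → V
  i= 1: G-N = 19 → T
  i= 2: S-W = 22 → W
  i= 3: I-T = 15 → P
  i= 4: K-P = 21 → V
  i= 5: F-M = 19 → T
  i= 6: A-E = 22 → W
  i= 7: E-P = 15 → P
  i= 8: W-B = 21 → V
  i= 9: G-N = 19 → T
  i=10: U-Y = 22 → W
  i=11: C-N = 15 → P
  i=12: R-W = 21 → V
  i=13: Y-F = 19 → T
  i=14: D-H = 22 → W
  i=15: Y-J = 15 → P
  i=16: G-L = 21 → V
  i=17: Y-F = 19 → T
  i=18: V-Z = 22 → W
  i=19: Q-B = 15 → P
  i=20: N-S = 21 → V
  i=21: G-N = 19 → T
  shifts repeat with period 4: VTWP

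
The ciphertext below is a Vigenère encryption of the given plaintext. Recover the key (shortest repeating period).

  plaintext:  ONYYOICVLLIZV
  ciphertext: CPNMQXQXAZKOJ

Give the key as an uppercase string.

  i= 0: C-O = 14 → O
  i= 1: P-N =  2 → C
  i= 2: N-Y = 15 → P
  i= 3: M-Y = 14 → O
  i= 4: Q-O =  2 → C
  i= 5: X-I = 15 → P
  i= 6: Q-C = 14 → O
  i= 7: X-V =  2 → C
  i= 8: A-L = 15 → P
  i= 9: Z-L = 14 → O
  i=10: K-I =  2 → C
  i=11: O-Z = 15 → P
  i=12: J-V = 14 → O
  shifts repeat with period 3: OCP

OCP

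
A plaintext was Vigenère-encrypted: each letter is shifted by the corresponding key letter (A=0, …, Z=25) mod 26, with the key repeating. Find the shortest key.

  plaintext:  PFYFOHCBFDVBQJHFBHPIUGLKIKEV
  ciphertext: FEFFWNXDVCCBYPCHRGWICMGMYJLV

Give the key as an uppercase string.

  i= 0: F-P = 16 → Q
  i= 1: E-F = 25 → Z
  i= 2: F-Y =  7 → H
  i= 3: F-F =  0 → A
  i= 4: W-O =  8 → I
  i= 5: N-H =  6 → G
  i= 6: X-C = 21 → V
  i= 7: D-B =  2 → C
  i= 8: V-F = 16 → Q
  i= 9: C-D = 25 → Z
  i=10: C-V =  7 → H
  i=11: B-B =  0 → A
  i=12: Y-Q =  8 → I
  i=13: P-J =  6 → G
  i=14: C-H = 21 → V
  i=15: H-F =  2 → C
  i=16: R-B = 16 → Q
  i=17: G-H = 25 → Z
  i=18: W-P =  7 → H
  i=19: I-I =  0 → A
  i=20: C-U =  8 → I
  i=21: M-G =  6 → G
  i=22: G-L = 21 → V
  i=23: M-K =  2 → C
  i=24: Y-I = 16 → Q
  i=25: J-K = 25 → Z
  i=26: L-E =  7 → H
  i=27: V-V =  0 → A
  shifts repeat with period 8: QZHAIGVC

QZHAIGVC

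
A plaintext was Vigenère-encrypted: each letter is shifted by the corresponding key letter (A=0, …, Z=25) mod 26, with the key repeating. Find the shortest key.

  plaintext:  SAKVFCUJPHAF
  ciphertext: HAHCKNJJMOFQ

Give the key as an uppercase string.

PAXHFL

  i= 0: H-S = 15 → P
  i= 1: A-A =  0 → A
  i= 2: H-K = 23 → X
  i= 3: C-V =  7 → H
  i= 4: K-F =  5 → F
  i= 5: N-C = 11 → L
  i= 6: J-U = 15 → P
  i= 7: J-J =  0 → A
  i= 8: M-P = 23 → X
  i= 9: O-H =  7 → H
  i=10: F-A =  5 → F
  i=11: Q-F = 11 → L
  shifts repeat with period 6: PAXHFL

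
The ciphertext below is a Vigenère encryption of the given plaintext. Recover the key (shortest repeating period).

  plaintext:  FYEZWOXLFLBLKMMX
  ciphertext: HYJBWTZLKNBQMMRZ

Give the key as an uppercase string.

  i= 0: H-F =  2 → C
  i= 1: Y-Y =  0 → A
  i= 2: J-E =  5 → F
  i= 3: B-Z =  2 → C
  i= 4: W-W =  0 → A
  i= 5: T-O =  5 → F
  i= 6: Z-X =  2 → C
  i= 7: L-L =  0 → A
  i= 8: K-F =  5 → F
  i= 9: N-L =  2 → C
  i=10: B-B =  0 → A
  i=11: Q-L =  5 → F
  i=12: M-K =  2 → C
  i=13: M-M =  0 → A
  i=14: R-M =  5 → F
  i=15: Z-X =  2 → C
  shifts repeat with period 3: CAF

CAF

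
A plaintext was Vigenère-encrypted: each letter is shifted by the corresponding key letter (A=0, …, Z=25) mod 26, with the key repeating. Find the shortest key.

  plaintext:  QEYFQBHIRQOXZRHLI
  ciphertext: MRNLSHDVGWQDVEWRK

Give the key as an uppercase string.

  i= 0: M-Q = 22 → W
  i= 1: R-E = 13 → N
  i= 2: N-Y = 15 → P
  i= 3: L-F =  6 → G
  i= 4: S-Q =  2 → C
  i= 5: H-B =  6 → G
  i= 6: D-H = 22 → W
  i= 7: V-I = 13 → N
  i= 8: G-R = 15 → P
  i= 9: W-Q =  6 → G
  i=10: Q-O =  2 → C
  i=11: D-X =  6 → G
  i=12: V-Z = 22 → W
  i=13: E-R = 13 → N
  i=14: W-H = 15 → P
  i=15: R-L =  6 → G
  i=16: K-I =  2 → C
  shifts repeat with period 6: WNPGCG

WNPGCG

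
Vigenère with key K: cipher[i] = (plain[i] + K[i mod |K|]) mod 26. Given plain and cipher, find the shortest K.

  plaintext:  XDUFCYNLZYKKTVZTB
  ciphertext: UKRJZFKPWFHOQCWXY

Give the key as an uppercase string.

XHXE

  i= 0: U-X = 23 → X
  i= 1: K-D =  7 → H
  i= 2: R-U = 23 → X
  i= 3: J-F =  4 → E
  i= 4: Z-C = 23 → X
  i= 5: F-Y =  7 → H
  i= 6: K-N = 23 → X
  i= 7: P-L =  4 → E
  i= 8: W-Z = 23 → X
  i= 9: F-Y =  7 → H
  i=10: H-K = 23 → X
  i=11: O-K =  4 → E
  i=12: Q-T = 23 → X
  i=13: C-V =  7 → H
  i=14: W-Z = 23 → X
  i=15: X-T =  4 → E
  i=16: Y-B = 23 → X
  shifts repeat with period 4: XHXE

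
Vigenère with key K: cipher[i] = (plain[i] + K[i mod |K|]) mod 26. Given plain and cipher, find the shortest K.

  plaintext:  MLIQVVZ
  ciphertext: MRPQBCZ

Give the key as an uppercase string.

  i= 0: M-M =  0 → A
  i= 1: R-L =  6 → G
  i= 2: P-I =  7 → H
  i= 3: Q-Q =  0 → A
  i= 4: B-V =  6 → G
  i= 5: C-V =  7 → H
  i= 6: Z-Z =  0 → A
  shifts repeat with period 3: AGH

AGH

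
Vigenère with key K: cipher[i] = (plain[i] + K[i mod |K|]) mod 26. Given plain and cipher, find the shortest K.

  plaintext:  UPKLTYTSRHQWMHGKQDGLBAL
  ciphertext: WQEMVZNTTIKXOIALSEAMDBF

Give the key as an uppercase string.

CBUB

  i= 0: W-U =  2 → C
  i= 1: Q-P =  1 → B
  i= 2: E-K = 20 → U
  i= 3: M-L =  1 → B
  i= 4: V-T =  2 → C
  i= 5: Z-Y =  1 → B
  i= 6: N-T = 20 → U
  i= 7: T-S =  1 → B
  i= 8: T-R =  2 → C
  i= 9: I-H =  1 → B
  i=10: K-Q = 20 → U
  i=11: X-W =  1 → B
  i=12: O-M =  2 → C
  i=13: I-H =  1 → B
  i=14: A-G = 20 → U
  i=15: L-K =  1 → B
  i=16: S-Q =  2 → C
  i=17: E-D =  1 → B
  i=18: A-G = 20 → U
  i=19: M-L =  1 → B
  i=20: D-B =  2 → C
  i=21: B-A =  1 → B
  i=22: F-L = 20 → U
  shifts repeat with period 4: CBUB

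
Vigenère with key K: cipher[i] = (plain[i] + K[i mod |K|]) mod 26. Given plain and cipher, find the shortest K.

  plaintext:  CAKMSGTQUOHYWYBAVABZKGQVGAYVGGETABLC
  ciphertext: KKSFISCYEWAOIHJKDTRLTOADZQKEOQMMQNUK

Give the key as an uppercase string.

  i= 0: K-C =  8 → I
  i= 1: K-A = 10 → K
  i= 2: S-K =  8 → I
  i= 3: F-M = 19 → T
  i= 4: I-S = 16 → Q
  i= 5: S-G = 12 → M
  i= 6: C-T =  9 → J
  i= 7: Y-Q =  8 → I
  i= 8: E-U = 10 → K
  i= 9: W-O =  8 → I
  i=10: A-H = 19 → T
  i=11: O-Y = 16 → Q
  i=12: I-W = 12 → M
  i=13: H-Y =  9 → J
  i=14: J-B =  8 → I
  i=15: K-A = 10 → K
  i=16: D-V =  8 → I
  i=17: T-A = 19 → T
  i=18: R-B = 16 → Q
  i=19: L-Z = 12 → M
  i=20: T-K =  9 → J
  i=21: O-G =  8 → I
  i=22: A-Q = 10 → K
  i=23: D-V =  8 → I
  i=24: Z-G = 19 → T
  i=25: Q-A = 16 → Q
  i=26: K-Y = 12 → M
  i=27: E-V =  9 → J
  i=28: O-G =  8 → I
  i=29: Q-G = 10 → K
  i=30: M-E =  8 → I
  i=31: M-T = 19 → T
  i=32: Q-A = 16 → Q
  i=33: N-B = 12 → M
  i=34: U-L =  9 → J
  i=35: K-C =  8 → I
  shifts repeat with period 7: IKITQMJ

IKITQMJ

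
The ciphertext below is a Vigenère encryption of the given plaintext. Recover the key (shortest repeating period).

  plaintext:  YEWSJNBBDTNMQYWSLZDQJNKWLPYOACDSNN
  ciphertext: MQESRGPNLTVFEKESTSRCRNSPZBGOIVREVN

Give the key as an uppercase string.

OMIAIT

  i= 0: M-Y = 14 → O
  i= 1: Q-E = 12 → M
  i= 2: E-W =  8 → I
  i= 3: S-S =  0 → A
  i= 4: R-J =  8 → I
  i= 5: G-N = 19 → T
  i= 6: P-B = 14 → O
  i= 7: N-B = 12 → M
  i= 8: L-D =  8 → I
  i= 9: T-T =  0 → A
  i=10: V-N =  8 → I
  i=11: F-M = 19 → T
  i=12: E-Q = 14 → O
  i=13: K-Y = 12 → M
  i=14: E-W =  8 → I
  i=15: S-S =  0 → A
  i=16: T-L =  8 → I
  i=17: S-Z = 19 → T
  i=18: R-D = 14 → O
  i=19: C-Q = 12 → M
  i=20: R-J =  8 → I
  i=21: N-N =  0 → A
  i=22: S-K =  8 → I
  i=23: P-W = 19 → T
  i=24: Z-L = 14 → O
  i=25: B-P = 12 → M
  i=26: G-Y =  8 → I
  i=27: O-O =  0 → A
  i=28: I-A =  8 → I
  i=29: V-C = 19 → T
  i=30: R-D = 14 → O
  i=31: E-S = 12 → M
  i=32: V-N =  8 → I
  i=33: N-N =  0 → A
  shifts repeat with period 6: OMIAIT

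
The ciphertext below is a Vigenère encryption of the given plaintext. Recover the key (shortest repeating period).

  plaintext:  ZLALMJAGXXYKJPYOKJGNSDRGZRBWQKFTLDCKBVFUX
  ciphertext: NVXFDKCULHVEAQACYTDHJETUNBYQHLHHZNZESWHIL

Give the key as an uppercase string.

  i= 0: N-Z = 14 → O
  i= 1: V-L = 10 → K
  i= 2: X-A = 23 → X
  i= 3: F-L = 20 → U
  i= 4: D-M = 17 → R
  i= 5: K-J =  1 → B
  i= 6: C-A =  2 → C
  i= 7: U-G = 14 → O
  i= 8: L-X = 14 → O
  i= 9: H-X = 10 → K
  i=10: V-Y = 23 → X
  i=11: E-K = 20 → U
  i=12: A-J = 17 → R
  i=13: Q-P =  1 → B
  i=14: A-Y =  2 → C
  i=15: C-O = 14 → O
  i=16: Y-K = 14 → O
  i=17: T-J = 10 → K
  i=18: D-G = 23 → X
  i=19: H-N = 20 → U
  i=20: J-S = 17 → R
  i=21: E-D =  1 → B
  i=22: T-R =  2 → C
  i=23: U-G = 14 → O
  i=24: N-Z = 14 → O
  i=25: B-R = 10 → K
  i=26: Y-B = 23 → X
  i=27: Q-W = 20 → U
  i=28: H-Q = 17 → R
  i=29: L-K =  1 → B
  i=30: H-F =  2 → C
  i=31: H-T = 14 → O
  i=32: Z-L = 14 → O
  i=33: N-D = 10 → K
  i=34: Z-C = 23 → X
  i=35: E-K = 20 → U
  i=36: S-B = 17 → R
  i=37: W-V =  1 → B
  i=38: H-F =  2 → C
  i=39: I-U = 14 → O
  i=40: L-X = 14 → O
  shifts repeat with period 8: OKXURBCO

OKXURBCO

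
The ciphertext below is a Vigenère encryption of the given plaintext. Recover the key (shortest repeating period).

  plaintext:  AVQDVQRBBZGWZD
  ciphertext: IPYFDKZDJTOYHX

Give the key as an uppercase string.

  i= 0: I-A =  8 → I
  i= 1: P-V = 20 → U
  i= 2: Y-Q =  8 → I
  i= 3: F-D =  2 → C
  i= 4: D-V =  8 → I
  i= 5: K-Q = 20 → U
  i= 6: Z-R =  8 → I
  i= 7: D-B =  2 → C
  i= 8: J-B =  8 → I
  i= 9: T-Z = 20 → U
  i=10: O-G =  8 → I
  i=11: Y-W =  2 → C
  i=12: H-Z =  8 → I
  i=13: X-D = 20 → U
  shifts repeat with period 4: IUIC

IUIC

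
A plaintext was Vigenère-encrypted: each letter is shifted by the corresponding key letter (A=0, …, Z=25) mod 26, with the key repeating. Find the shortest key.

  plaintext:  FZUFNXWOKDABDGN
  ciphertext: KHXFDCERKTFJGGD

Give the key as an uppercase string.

FIDAQ

  i= 0: K-F =  5 → F
  i= 1: H-Z =  8 → I
  i= 2: X-U =  3 → D
  i= 3: F-F =  0 → A
  i= 4: D-N = 16 → Q
  i= 5: C-X =  5 → F
  i= 6: E-W =  8 → I
  i= 7: R-O =  3 → D
  i= 8: K-K =  0 → A
  i= 9: T-D = 16 → Q
  i=10: F-A =  5 → F
  i=11: J-B =  8 → I
  i=12: G-D =  3 → D
  i=13: G-G =  0 → A
  i=14: D-N = 16 → Q
  shifts repeat with period 5: FIDAQ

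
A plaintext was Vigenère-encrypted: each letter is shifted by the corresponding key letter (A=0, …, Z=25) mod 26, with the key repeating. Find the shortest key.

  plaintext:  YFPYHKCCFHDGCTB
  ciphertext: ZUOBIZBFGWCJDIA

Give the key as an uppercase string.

BPZD

  i= 0: Z-Y =  1 → B
  i= 1: U-F = 15 → P
  i= 2: O-P = 25 → Z
  i= 3: B-Y =  3 → D
  i= 4: I-H =  1 → B
  i= 5: Z-K = 15 → P
  i= 6: B-C = 25 → Z
  i= 7: F-C =  3 → D
  i= 8: G-F =  1 → B
  i= 9: W-H = 15 → P
  i=10: C-D = 25 → Z
  i=11: J-G =  3 → D
  i=12: D-C =  1 → B
  i=13: I-T = 15 → P
  i=14: A-B = 25 → Z
  shifts repeat with period 4: BPZD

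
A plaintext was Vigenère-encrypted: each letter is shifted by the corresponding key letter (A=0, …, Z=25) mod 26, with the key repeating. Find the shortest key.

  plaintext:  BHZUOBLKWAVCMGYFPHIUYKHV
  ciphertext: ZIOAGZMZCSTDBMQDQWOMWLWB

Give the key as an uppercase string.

  i= 0: Z-B = 24 → Y
  i= 1: I-H =  1 → B
  i= 2: O-Z = 15 → P
  i= 3: A-U =  6 → G
  i= 4: G-O = 18 → S
  i= 5: Z-B = 24 → Y
  i= 6: M-L =  1 → B
  i= 7: Z-K = 15 → P
  i= 8: C-W =  6 → G
  i= 9: S-A = 18 → S
  i=10: T-V = 24 → Y
  i=11: D-C =  1 → B
  i=12: B-M = 15 → P
  i=13: M-G =  6 → G
  i=14: Q-Y = 18 → S
  i=15: D-F = 24 → Y
  i=16: Q-P =  1 → B
  i=17: W-H = 15 → P
  i=18: O-I =  6 → G
  i=19: M-U = 18 → S
  i=20: W-Y = 24 → Y
  i=21: L-K =  1 → B
  i=22: W-H = 15 → P
  i=23: B-V =  6 → G
  shifts repeat with period 5: YBPGS

YBPGS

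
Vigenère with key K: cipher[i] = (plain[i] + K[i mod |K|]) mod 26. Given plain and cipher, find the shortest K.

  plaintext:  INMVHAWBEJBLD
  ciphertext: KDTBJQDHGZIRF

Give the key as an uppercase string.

  i= 0: K-I =  2 → C
  i= 1: D-N = 16 → Q
  i= 2: T-M =  7 → H
  i= 3: B-V =  6 → G
  i= 4: J-H =  2 → C
  i= 5: Q-A = 16 → Q
  i= 6: D-W =  7 → H
  i= 7: H-B =  6 → G
  i= 8: G-E =  2 → C
  i= 9: Z-J = 16 → Q
  i=10: I-B =  7 → H
  i=11: R-L =  6 → G
  i=12: F-D =  2 → C
  shifts repeat with period 4: CQHG

CQHG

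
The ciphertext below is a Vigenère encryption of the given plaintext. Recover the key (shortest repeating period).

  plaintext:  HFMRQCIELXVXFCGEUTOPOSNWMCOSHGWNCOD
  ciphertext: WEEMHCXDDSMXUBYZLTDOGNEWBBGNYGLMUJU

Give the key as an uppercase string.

PZSVRA

  i= 0: W-H = 15 → P
  i= 1: E-F = 25 → Z
  i= 2: E-M = 18 → S
  i= 3: M-R = 21 → V
  i= 4: H-Q = 17 → R
  i= 5: C-C =  0 → A
  i= 6: X-I = 15 → P
  i= 7: D-E = 25 → Z
  i= 8: D-L = 18 → S
  i= 9: S-X = 21 → V
  i=10: M-V = 17 → R
  i=11: X-X =  0 → A
  i=12: U-F = 15 → P
  i=13: B-C = 25 → Z
  i=14: Y-G = 18 → S
  i=15: Z-E = 21 → V
  i=16: L-U = 17 → R
  i=17: T-T =  0 → A
  i=18: D-O = 15 → P
  i=19: O-P = 25 → Z
  i=20: G-O = 18 → S
  i=21: N-S = 21 → V
  i=22: E-N = 17 → R
  i=23: W-W =  0 → A
  i=24: B-M = 15 → P
  i=25: B-C = 25 → Z
  i=26: G-O = 18 → S
  i=27: N-S = 21 → V
  i=28: Y-H = 17 → R
  i=29: G-G =  0 → A
  i=30: L-W = 15 → P
  i=31: M-N = 25 → Z
  i=32: U-C = 18 → S
  i=33: J-O = 21 → V
  i=34: U-D = 17 → R
  shifts repeat with period 6: PZSVRA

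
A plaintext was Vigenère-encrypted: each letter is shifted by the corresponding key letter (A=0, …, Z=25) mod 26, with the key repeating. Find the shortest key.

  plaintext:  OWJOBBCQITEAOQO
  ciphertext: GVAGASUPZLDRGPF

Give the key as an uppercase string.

  i= 0: G-O = 18 → S
  i= 1: V-W = 25 → Z
  i= 2: A-J = 17 → R
  i= 3: G-O = 18 → S
  i= 4: A-B = 25 → Z
  i= 5: S-B = 17 → R
  i= 6: U-C = 18 → S
  i= 7: P-Q = 25 → Z
  i= 8: Z-I = 17 → R
  i= 9: L-T = 18 → S
  i=10: D-E = 25 → Z
  i=11: R-A = 17 → R
  i=12: G-O = 18 → S
  i=13: P-Q = 25 → Z
  i=14: F-O = 17 → R
  shifts repeat with period 3: SZR

SZR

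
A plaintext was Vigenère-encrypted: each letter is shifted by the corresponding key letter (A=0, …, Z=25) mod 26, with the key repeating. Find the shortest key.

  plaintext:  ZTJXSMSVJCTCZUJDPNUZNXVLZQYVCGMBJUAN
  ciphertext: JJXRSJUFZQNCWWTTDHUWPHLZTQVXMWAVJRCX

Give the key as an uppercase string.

  i= 0: J-Z = 10 → K
  i= 1: J-T = 16 → Q
  i= 2: X-J = 14 → O
  i= 3: R-X = 20 → U
  i= 4: S-S =  0 → A
  i= 5: J-M = 23 → X
  i= 6: U-S =  2 → C
  i= 7: F-V = 10 → K
  i= 8: Z-J = 16 → Q
  i= 9: Q-C = 14 → O
  i=10: N-T = 20 → U
  i=11: C-C =  0 → A
  i=12: W-Z = 23 → X
  i=13: W-U =  2 → C
  i=14: T-J = 10 → K
  i=15: T-D = 16 → Q
  i=16: D-P = 14 → O
  i=17: H-N = 20 → U
  i=18: U-U =  0 → A
  i=19: W-Z = 23 → X
  i=20: P-N =  2 → C
  i=21: H-X = 10 → K
  i=22: L-V = 16 → Q
  i=23: Z-L = 14 → O
  i=24: T-Z = 20 → U
  i=25: Q-Q =  0 → A
  i=26: V-Y = 23 → X
  i=27: X-V =  2 → C
  i=28: M-C = 10 → K
  i=29: W-G = 16 → Q
  i=30: A-M = 14 → O
  i=31: V-B = 20 → U
  i=32: J-J =  0 → A
  i=33: R-U = 23 → X
  i=34: C-A =  2 → C
  i=35: X-N = 10 → K
  shifts repeat with period 7: KQOUAXC

KQOUAXC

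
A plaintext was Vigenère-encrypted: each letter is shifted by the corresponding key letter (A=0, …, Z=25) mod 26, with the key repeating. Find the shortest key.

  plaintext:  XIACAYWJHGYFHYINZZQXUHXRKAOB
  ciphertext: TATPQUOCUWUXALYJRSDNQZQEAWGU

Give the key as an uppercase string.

  i= 0: T-X = 22 → W
  i= 1: A-I = 18 → S
  i= 2: T-A = 19 → T
  i= 3: P-C = 13 → N
  i= 4: Q-A = 16 → Q
  i= 5: U-Y = 22 → W
  i= 6: O-W = 18 → S
  i= 7: C-J = 19 → T
  i= 8: U-H = 13 → N
  i= 9: W-G = 16 → Q
  i=10: U-Y = 22 → W
  i=11: X-F = 18 → S
  i=12: A-H = 19 → T
  i=13: L-Y = 13 → N
  i=14: Y-I = 16 → Q
  i=15: J-N = 22 → W
  i=16: R-Z = 18 → S
  i=17: S-Z = 19 → T
  i=18: D-Q = 13 → N
  i=19: N-X = 16 → Q
  i=20: Q-U = 22 → W
  i=21: Z-H = 18 → S
  i=22: Q-X = 19 → T
  i=23: E-R = 13 → N
  i=24: A-K = 16 → Q
  i=25: W-A = 22 → W
  i=26: G-O = 18 → S
  i=27: U-B = 19 → T
  shifts repeat with period 5: WSTNQ

WSTNQ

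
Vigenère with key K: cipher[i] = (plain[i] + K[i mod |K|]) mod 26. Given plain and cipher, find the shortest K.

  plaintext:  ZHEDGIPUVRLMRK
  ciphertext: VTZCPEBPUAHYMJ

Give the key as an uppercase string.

WMVZJ

  i= 0: V-Z = 22 → W
  i= 1: T-H = 12 → M
  i= 2: Z-E = 21 → V
  i= 3: C-D = 25 → Z
  i= 4: P-G =  9 → J
  i= 5: E-I = 22 → W
  i= 6: B-P = 12 → M
  i= 7: P-U = 21 → V
  i= 8: U-V = 25 → Z
  i= 9: A-R =  9 → J
  i=10: H-L = 22 → W
  i=11: Y-M = 12 → M
  i=12: M-R = 21 → V
  i=13: J-K = 25 → Z
  shifts repeat with period 5: WMVZJ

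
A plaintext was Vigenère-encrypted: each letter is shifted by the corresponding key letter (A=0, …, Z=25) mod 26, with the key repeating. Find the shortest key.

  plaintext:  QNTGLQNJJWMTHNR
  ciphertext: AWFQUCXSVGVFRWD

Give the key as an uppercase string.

KJM

  i= 0: A-Q = 10 → K
  i= 1: W-N =  9 → J
  i= 2: F-T = 12 → M
  i= 3: Q-G = 10 → K
  i= 4: U-L =  9 → J
  i= 5: C-Q = 12 → M
  i= 6: X-N = 10 → K
  i= 7: S-J =  9 → J
  i= 8: V-J = 12 → M
  i= 9: G-W = 10 → K
  i=10: V-M =  9 → J
  i=11: F-T = 12 → M
  i=12: R-H = 10 → K
  i=13: W-N =  9 → J
  i=14: D-R = 12 → M
  shifts repeat with period 3: KJM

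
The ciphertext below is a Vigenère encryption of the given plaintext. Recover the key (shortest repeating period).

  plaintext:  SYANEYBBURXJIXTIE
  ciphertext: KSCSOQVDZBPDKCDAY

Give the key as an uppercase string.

  i= 0: K-S = 18 → S
  i= 1: S-Y = 20 → U
  i= 2: C-A =  2 → C
  i= 3: S-N =  5 → F
  i= 4: O-E = 10 → K
  i= 5: Q-Y = 18 → S
  i= 6: V-B = 20 → U
  i= 7: D-B =  2 → C
  i= 8: Z-U =  5 → F
  i= 9: B-R = 10 → K
  i=10: P-X = 18 → S
  i=11: D-J = 20 → U
  i=12: K-I =  2 → C
  i=13: C-X =  5 → F
  i=14: D-T = 10 → K
  i=15: A-I = 18 → S
  i=16: Y-E = 20 → U
  shifts repeat with period 5: SUCFK

SUCFK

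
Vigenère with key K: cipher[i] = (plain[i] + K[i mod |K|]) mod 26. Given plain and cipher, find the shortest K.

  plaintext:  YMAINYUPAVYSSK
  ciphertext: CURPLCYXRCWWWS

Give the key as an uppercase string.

  i= 0: C-Y =  4 → E
  i= 1: U-M =  8 → I
  i= 2: R-A = 17 → R
  i= 3: P-I =  7 → H
  i= 4: L-N = 24 → Y
  i= 5: C-Y =  4 → E
  i= 6: Y-U =  4 → E
  i= 7: X-P =  8 → I
  i= 8: R-A = 17 → R
  i= 9: C-V =  7 → H
  i=10: W-Y = 24 → Y
  i=11: W-S =  4 → E
  i=12: W-S =  4 → E
  i=13: S-K =  8 → I
  shifts repeat with period 6: EIRHYE

EIRHYE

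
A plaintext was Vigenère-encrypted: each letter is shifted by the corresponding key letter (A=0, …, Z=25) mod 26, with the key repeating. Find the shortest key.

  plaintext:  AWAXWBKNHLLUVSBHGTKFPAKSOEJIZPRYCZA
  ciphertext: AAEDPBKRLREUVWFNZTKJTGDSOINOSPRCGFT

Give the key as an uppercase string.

  i= 0: A-A =  0 → A
  i= 1: A-W =  4 → E
  i= 2: E-A =  4 → E
  i= 3: D-X =  6 → G
  i= 4: P-W = 19 → T
  i= 5: B-B =  0 → A
  i= 6: K-K =  0 → A
  i= 7: R-N =  4 → E
  i= 8: L-H =  4 → E
  i= 9: R-L =  6 → G
  i=10: E-L = 19 → T
  i=11: U-U =  0 → A
  i=12: V-V =  0 → A
  i=13: W-S =  4 → E
  i=14: F-B =  4 → E
  i=15: N-H =  6 → G
  i=16: Z-G = 19 → T
  i=17: T-T =  0 → A
  i=18: K-K =  0 → A
  i=19: J-F =  4 → E
  i=20: T-P =  4 → E
  i=21: G-A =  6 → G
  i=22: D-K = 19 → T
  i=23: S-S =  0 → A
  i=24: O-O =  0 → A
  i=25: I-E =  4 → E
  i=26: N-J =  4 → E
  i=27: O-I =  6 → G
  i=28: S-Z = 19 → T
  i=29: P-P =  0 → A
  i=30: R-R =  0 → A
  i=31: C-Y =  4 → E
  i=32: G-C =  4 → E
  i=33: F-Z =  6 → G
  i=34: T-A = 19 → T
  shifts repeat with period 6: AEEGTA

AEEGTA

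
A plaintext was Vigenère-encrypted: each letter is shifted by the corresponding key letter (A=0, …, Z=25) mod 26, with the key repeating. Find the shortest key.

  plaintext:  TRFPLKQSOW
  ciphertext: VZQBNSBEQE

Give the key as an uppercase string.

CILM

  i= 0: V-T =  2 → C
  i= 1: Z-R =  8 → I
  i= 2: Q-F = 11 → L
  i= 3: B-P = 12 → M
  i= 4: N-L =  2 → C
  i= 5: S-K =  8 → I
  i= 6: B-Q = 11 → L
  i= 7: E-S = 12 → M
  i= 8: Q-O =  2 → C
  i= 9: E-W =  8 → I
  shifts repeat with period 4: CILM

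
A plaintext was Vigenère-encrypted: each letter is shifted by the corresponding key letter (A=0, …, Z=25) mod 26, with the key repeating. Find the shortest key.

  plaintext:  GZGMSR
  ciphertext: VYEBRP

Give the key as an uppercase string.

  i= 0: V-G = 15 → P
  i= 1: Y-Z = 25 → Z
  i= 2: E-G = 24 → Y
  i= 3: B-M = 15 → P
  i= 4: R-S = 25 → Z
  i= 5: P-R = 24 → Y
  shifts repeat with period 3: PZY

PZY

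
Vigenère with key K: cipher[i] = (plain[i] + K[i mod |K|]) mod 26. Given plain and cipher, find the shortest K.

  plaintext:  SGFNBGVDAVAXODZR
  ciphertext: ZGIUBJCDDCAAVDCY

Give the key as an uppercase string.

  i= 0: Z-S =  7 → H
  i= 1: G-G =  0 → A
  i= 2: I-F =  3 → D
  i= 3: U-N =  7 → H
  i= 4: B-B =  0 → A
  i= 5: J-G =  3 → D
  i= 6: C-V =  7 → H
  i= 7: D-D =  0 → A
  i= 8: D-A =  3 → D
  i= 9: C-V =  7 → H
  i=10: A-A =  0 → A
  i=11: A-X =  3 → D
  i=12: V-O =  7 → H
  i=13: D-D =  0 → A
  i=14: C-Z =  3 → D
  i=15: Y-R =  7 → H
  shifts repeat with period 3: HAD

HAD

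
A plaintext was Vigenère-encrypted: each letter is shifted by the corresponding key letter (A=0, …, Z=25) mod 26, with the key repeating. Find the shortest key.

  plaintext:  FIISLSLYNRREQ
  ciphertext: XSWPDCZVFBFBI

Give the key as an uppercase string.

SKOX

  i= 0: X-F = 18 → S
  i= 1: S-I = 10 → K
  i= 2: W-I = 14 → O
  i= 3: P-S = 23 → X
  i= 4: D-L = 18 → S
  i= 5: C-S = 10 → K
  i= 6: Z-L = 14 → O
  i= 7: V-Y = 23 → X
  i= 8: F-N = 18 → S
  i= 9: B-R = 10 → K
  i=10: F-R = 14 → O
  i=11: B-E = 23 → X
  i=12: I-Q = 18 → S
  shifts repeat with period 4: SKOX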